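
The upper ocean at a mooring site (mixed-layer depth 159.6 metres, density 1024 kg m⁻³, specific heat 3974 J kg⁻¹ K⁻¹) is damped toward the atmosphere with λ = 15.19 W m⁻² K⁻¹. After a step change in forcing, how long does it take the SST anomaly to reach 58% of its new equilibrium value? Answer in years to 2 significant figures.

1.2 years

Areal heat capacity C = ρ c_p D = 1024 × 3974 × 159.6 = 6.49×10^8 J/(m²·K).
τ = C / λ = 6.49×10^8 / 15.19 = 4.28×10^7 s.
Fraction reached: 1 − e^(−t/τ) = 0.58 ⇒ t = −τ ln(1 − 0.58) = τ × 0.868.
t = 3.71×10^7 s = 1.18 years.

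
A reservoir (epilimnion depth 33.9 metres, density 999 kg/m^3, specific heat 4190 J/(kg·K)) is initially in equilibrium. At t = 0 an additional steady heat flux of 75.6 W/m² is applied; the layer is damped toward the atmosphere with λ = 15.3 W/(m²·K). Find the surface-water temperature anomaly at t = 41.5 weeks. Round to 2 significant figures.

4.6 K

Areal heat capacity C = ρ c_p D = 999 × 4190 × 33.9 = 1.42×10^8 J m⁻² K⁻¹.
τ = C / λ = 1.42×10^8 / 15.3 = 9.27×10^6 s.
Equilibrium anomaly ΔT_eq = F / λ = 75.6 / 15.3 = 4.94 K.
t = 41.5 weeks = 2.51×10^7 s, so t/τ = 2.71.
ΔT(t) = ΔT_eq (1 − e^(−t/τ)) = 4.94 × (1 − e^−2.71) = 4.61 K.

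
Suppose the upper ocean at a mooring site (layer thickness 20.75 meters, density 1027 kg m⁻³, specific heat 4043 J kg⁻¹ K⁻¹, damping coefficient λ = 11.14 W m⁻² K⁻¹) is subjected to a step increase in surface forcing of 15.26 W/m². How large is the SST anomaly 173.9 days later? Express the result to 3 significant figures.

Areal heat capacity C = ρ c_p D = 1027 × 4043 × 20.75 = 8.62×10^7 J/(m^2 K).
τ = C / λ = 8.62×10^7 / 11.14 = 7.73×10^6 s.
Equilibrium anomaly ΔT_eq = F / λ = 15.26 / 11.14 = 1.37 K.
t = 173.9 days = 1.50×10^7 s, so t/τ = 1.94.
ΔT(t) = ΔT_eq (1 − e^(−t/τ)) = 1.37 × (1 − e^−1.94) = 1.17 K.

1.17 K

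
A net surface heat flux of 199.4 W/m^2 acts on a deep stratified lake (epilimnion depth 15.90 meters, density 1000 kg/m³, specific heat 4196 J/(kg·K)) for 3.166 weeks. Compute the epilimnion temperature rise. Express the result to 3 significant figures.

Areal heat capacity C = ρ c_p D = 1000 × 4196 × 15.90 = 6.67×10^7 J m⁻² K⁻¹.
Net heat input Q = F Δt = 199.4 × (3.166 weeks × 6.048×10^5 s/week) = 3.82×10^8 J/m².
ΔT = Q / C = 3.82×10^8 / 6.67×10^7 = 5.72 K.

5.72 K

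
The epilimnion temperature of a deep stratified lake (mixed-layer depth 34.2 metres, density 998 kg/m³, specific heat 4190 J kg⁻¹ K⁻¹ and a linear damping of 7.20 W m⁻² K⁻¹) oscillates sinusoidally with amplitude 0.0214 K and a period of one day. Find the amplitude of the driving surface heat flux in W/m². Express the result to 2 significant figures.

Areal heat capacity C = ρ c_p D = 998 × 4190 × 34.2 = 1.43×10^8 J/(m²·K).
ω = 2π / 86400 s = 7.27×10^-5 s⁻¹.
√((Cω)² + λ²) = √((10400)² + 7.20²) = 10400 W/(m²·K).
F₀ = A × √((Cω)²+λ²) = 0.0214 × 10400 = 223 W/m².

220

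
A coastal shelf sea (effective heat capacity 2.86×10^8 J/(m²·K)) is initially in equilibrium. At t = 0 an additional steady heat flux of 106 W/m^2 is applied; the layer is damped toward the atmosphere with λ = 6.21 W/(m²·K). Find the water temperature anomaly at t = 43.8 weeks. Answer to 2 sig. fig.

Areal heat capacity C = 2.86×10^8 J/(m²·K) (given).
τ = C / λ = 2.86×10^8 / 6.21 = 4.61×10^7 s.
Equilibrium anomaly ΔT_eq = F / λ = 106 / 6.21 = 17.1 K.
t = 43.8 weeks = 2.65×10^7 s, so t/τ = 0.575.
ΔT(t) = ΔT_eq (1 − e^(−t/τ)) = 17.1 × (1 − e^−0.575) = 7.47 K.

7.5 K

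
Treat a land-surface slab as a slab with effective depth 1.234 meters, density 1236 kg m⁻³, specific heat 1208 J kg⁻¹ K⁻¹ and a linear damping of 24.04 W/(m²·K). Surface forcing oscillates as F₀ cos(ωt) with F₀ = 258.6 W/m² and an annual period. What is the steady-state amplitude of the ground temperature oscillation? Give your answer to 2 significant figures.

11 K

Areal heat capacity C = ρ c_p D = 1236 × 1208 × 1.234 = 1.84×10^6 J/(m^2 K).
Angular frequency ω = 2π / T = 2π / 3.15×10^7 s = 1.99×10^-7 s⁻¹.
√((Cω)² + λ²) = √((0.367)² + 24.04²) = 24.0 W/(m²·K).
Amplitude A = F₀ / √((Cω)²+λ²) = 258.6 / 24.0 = 10.8 K.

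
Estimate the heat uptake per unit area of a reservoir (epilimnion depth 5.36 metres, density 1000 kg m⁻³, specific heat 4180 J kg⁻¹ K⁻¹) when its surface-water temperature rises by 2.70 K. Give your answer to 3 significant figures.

Areal heat capacity C = ρ c_p D = 1000 × 4180 × 5.36 = 2.24×10^7 J/(m^2 K).
ΔQ = C ΔT = 2.24×10^7 × 2.70 = 6.05×10^7 J/m².

6.05×10^7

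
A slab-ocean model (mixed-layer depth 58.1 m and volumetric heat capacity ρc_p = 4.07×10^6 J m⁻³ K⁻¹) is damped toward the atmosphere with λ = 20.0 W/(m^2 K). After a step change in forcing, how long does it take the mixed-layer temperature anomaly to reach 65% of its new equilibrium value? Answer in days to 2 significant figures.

Areal heat capacity C = ρc_p × D = 4.07×10^6 × 58.1 = 2.36×10^8 J/(m²·K).
τ = C / λ = 2.36×10^8 / 20.0 = 1.18×10^7 s.
Fraction reached: 1 − e^(−t/τ) = 0.65 ⇒ t = −τ ln(1 − 0.65) = τ × 1.05.
t = 1.24×10^7 s = 144 days.

140 days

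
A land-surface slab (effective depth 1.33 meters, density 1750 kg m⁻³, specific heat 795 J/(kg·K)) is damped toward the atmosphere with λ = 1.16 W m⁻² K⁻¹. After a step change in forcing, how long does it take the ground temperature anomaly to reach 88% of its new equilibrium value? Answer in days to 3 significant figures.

Areal heat capacity C = ρ c_p D = 1750 × 795 × 1.33 = 1.85×10^6 J/(m^2 K).
τ = C / λ = 1.85×10^6 / 1.16 = 1.60×10^6 s.
Fraction reached: 1 − e^(−t/τ) = 0.88 ⇒ t = −τ ln(1 − 0.88) = τ × 2.12.
t = 3.38×10^6 s = 39.1 days.

39.1 days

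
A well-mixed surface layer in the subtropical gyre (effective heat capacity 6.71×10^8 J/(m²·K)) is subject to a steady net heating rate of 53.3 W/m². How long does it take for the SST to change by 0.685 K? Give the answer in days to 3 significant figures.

99.8 days

Areal heat capacity C = 6.71×10^8 J/(m²·K) (given).
Time required: Δt = C ΔT / F = 6.71×10^8 × 0.685 / 53.3 = 8.62×10^6 s.
In days: 8.62×10^6 s / (86400 s/day) = 99.8 days.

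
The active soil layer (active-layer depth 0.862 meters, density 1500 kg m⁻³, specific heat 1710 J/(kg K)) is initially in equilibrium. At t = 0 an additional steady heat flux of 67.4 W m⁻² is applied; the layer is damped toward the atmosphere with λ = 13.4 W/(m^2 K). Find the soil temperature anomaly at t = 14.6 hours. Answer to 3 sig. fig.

1.37 K

Areal heat capacity C = ρ c_p D = 1500 × 1710 × 0.862 = 2.21×10^6 J/(m^2 K).
τ = C / λ = 2.21×10^6 / 13.4 = 1.65×10^5 s.
Equilibrium anomaly ΔT_eq = F / λ = 67.4 / 13.4 = 5.03 K.
t = 14.6 hours = 52600 s, so t/τ = 0.319.
ΔT(t) = ΔT_eq (1 − e^(−t/τ)) = 5.03 × (1 − e^−0.319) = 1.37 K.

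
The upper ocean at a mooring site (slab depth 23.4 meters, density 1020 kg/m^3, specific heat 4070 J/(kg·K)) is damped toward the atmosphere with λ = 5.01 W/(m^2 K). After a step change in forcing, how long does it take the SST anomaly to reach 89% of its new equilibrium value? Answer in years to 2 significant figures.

1.4 years

Areal heat capacity C = ρ c_p D = 1020 × 4070 × 23.4 = 9.71×10^7 J m⁻² K⁻¹.
τ = C / λ = 9.71×10^7 / 5.01 = 1.94×10^7 s.
Fraction reached: 1 − e^(−t/τ) = 0.89 ⇒ t = −τ ln(1 − 0.89) = τ × 2.21.
t = 4.28×10^7 s = 1.36 years.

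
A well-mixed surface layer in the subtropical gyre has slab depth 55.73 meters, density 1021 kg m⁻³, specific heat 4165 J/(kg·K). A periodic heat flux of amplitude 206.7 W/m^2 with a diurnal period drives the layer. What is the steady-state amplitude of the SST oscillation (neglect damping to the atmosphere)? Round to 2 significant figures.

0.012 K

Areal heat capacity C = ρ c_p D = 1021 × 4165 × 55.73 = 2.37×10^8 J/(m^2 K).
Angular frequency ω = 2π / T = 2π / 86400 s = 7.27×10^-5 s⁻¹.
Cω = 2.37×10^8 × 7.27×10^-5 = 17200 W/(m²·K).
Amplitude A = F₀ / (Cω) = 206.7 / 17200 = 0.0120 K.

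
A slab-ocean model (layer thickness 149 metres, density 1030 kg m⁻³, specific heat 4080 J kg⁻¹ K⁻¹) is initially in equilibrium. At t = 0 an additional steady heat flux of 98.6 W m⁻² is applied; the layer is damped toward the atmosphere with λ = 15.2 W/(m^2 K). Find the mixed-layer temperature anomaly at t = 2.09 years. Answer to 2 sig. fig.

Areal heat capacity C = ρ c_p D = 1030 × 4080 × 149 = 6.26×10^8 J/(m²·K).
τ = C / λ = 6.26×10^8 / 15.2 = 4.12×10^7 s.
Equilibrium anomaly ΔT_eq = F / λ = 98.6 / 15.2 = 6.49 K.
t = 2.09 years = 6.60×10^7 s, so t/τ = 1.60.
ΔT(t) = ΔT_eq (1 − e^(−t/τ)) = 6.49 × (1 − e^−1.60) = 5.18 K.

5.2 K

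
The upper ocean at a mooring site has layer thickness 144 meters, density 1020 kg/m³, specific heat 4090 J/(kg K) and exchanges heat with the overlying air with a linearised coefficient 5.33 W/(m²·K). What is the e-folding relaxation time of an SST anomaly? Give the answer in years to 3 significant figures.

3.57 years

Areal heat capacity C = ρ c_p D = 1020 × 4090 × 144 = 6.01×10^8 J/(m²·K).
Relaxation time τ = C / λ = 6.01×10^8 / 5.33 = 1.13×10^8 s.
In years: 1.13×10^8 s / (3.156×10^7 s/year) = 3.57 years.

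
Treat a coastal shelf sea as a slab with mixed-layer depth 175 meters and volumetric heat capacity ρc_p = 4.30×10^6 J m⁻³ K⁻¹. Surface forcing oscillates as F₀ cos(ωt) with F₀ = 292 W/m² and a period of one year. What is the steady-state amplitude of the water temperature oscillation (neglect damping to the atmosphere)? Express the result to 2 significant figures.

Areal heat capacity C = ρc_p × D = 4.30×10^6 × 175 = 7.52×10^8 J/(m²·K).
Angular frequency ω = 2π / T = 2π / 3.15×10^7 s = 1.99×10^-7 s⁻¹.
Cω = 7.52×10^8 × 1.99×10^-7 = 150 W/(m²·K).
Amplitude A = F₀ / (Cω) = 292 / 150 = 1.95 K.

1.9 K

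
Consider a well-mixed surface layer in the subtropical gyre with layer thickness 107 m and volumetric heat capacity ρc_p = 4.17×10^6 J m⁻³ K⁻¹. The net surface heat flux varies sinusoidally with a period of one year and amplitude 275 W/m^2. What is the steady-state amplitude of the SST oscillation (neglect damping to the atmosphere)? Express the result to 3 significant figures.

3.09 K

Areal heat capacity C = ρc_p × D = 4.17×10^6 × 107 = 4.46×10^8 J/(m^2 K).
Angular frequency ω = 2π / T = 2π / 3.15×10^7 s = 1.99×10^-7 s⁻¹.
Cω = 4.46×10^8 × 1.99×10^-7 = 88.9 W/(m²·K).
Amplitude A = F₀ / (Cω) = 275 / 88.9 = 3.09 K.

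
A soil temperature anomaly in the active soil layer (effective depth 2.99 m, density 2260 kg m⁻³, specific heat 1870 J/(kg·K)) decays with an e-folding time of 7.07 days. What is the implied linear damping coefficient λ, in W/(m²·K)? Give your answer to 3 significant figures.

Areal heat capacity C = ρ c_p D = 2260 × 1870 × 2.99 = 1.26×10^7 J m⁻² K⁻¹.
τ = 7.07 days = 6.11×10^5 s.
λ = C / τ = 1.26×10^7 / 6.11×10^5 = 20.7 W/(m²·K).

20.7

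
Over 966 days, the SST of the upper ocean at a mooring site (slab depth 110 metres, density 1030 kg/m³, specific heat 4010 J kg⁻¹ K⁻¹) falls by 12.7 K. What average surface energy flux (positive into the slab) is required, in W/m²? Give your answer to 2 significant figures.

-69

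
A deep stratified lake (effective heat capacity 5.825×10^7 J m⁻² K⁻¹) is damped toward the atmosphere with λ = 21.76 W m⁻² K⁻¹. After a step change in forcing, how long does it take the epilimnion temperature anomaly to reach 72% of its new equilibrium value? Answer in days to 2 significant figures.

39 days

Areal heat capacity C = 5.825×10^7 J m⁻² K⁻¹ (given).
τ = C / λ = 5.82×10^7 / 21.76 = 2.68×10^6 s.
Fraction reached: 1 − e^(−t/τ) = 0.72 ⇒ t = −τ ln(1 − 0.72) = τ × 1.27.
t = 3.41×10^6 s = 39.4 days.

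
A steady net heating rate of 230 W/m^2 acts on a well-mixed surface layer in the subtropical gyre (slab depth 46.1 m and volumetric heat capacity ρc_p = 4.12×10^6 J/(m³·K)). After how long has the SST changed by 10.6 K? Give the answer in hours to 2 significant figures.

Areal heat capacity C = ρc_p × D = 4.12×10^6 × 46.1 = 1.90×10^8 J m⁻² K⁻¹.
Time required: Δt = C ΔT / F = 1.90×10^8 × 10.6 / 230 = 8.75×10^6 s.
In hours: 8.75×10^6 s / (3600 s/hour) = 2430 hours.

2400 hours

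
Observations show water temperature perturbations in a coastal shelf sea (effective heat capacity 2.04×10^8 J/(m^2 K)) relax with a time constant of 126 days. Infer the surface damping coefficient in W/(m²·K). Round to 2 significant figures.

19

Areal heat capacity C = 2.04×10^8 J/(m^2 K) (given).
τ = 126 days = 1.09×10^7 s.
λ = C / τ = 2.04×10^8 / 1.09×10^7 = 18.7 W/(m²·K).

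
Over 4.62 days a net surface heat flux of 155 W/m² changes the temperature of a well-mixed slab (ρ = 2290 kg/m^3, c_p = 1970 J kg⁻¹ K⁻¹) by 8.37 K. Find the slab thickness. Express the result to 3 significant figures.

Heat input Q = F Δt = 155 × 3.99×10^5 s = 6.19×10^7 J/m².
Required areal heat capacity C = Q / ΔT = 7.39×10^6 J/(m²·K).
Depth D = C / (ρ c_p) = 7.39×10^6 / (2290 × 1970) = 1.64 m.

1.64 m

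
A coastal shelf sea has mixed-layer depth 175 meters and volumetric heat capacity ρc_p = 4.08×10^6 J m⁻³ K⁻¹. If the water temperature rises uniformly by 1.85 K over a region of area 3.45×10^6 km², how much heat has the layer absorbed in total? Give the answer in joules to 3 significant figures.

Areal heat capacity C = ρc_p × D = 4.08×10^6 × 175 = 7.14×10^8 J/(m^2 K).
Heat per unit area: q = C ΔT = 7.14×10^8 × 1.85 = 1.32×10^9 J/m².
Total heat: Q = q × A = 1.32×10^9 × (3.45×10^6 × 10⁶ m²) = 4.56×10^21 J.

4.56×10^21 J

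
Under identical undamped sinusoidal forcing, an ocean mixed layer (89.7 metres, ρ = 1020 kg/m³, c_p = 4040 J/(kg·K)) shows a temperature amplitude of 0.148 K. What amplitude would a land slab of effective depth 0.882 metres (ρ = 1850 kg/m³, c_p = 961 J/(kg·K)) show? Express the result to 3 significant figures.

C_ocean = 3.70×10^8 J/(m²·K); C_land = 1.57×10^6 J/(m²·K).
A ∝ 1/C ⇒ A_land = A_ocean × C_ocean/C_land = 0.148 × 236 = 34.9 K.

34.9 K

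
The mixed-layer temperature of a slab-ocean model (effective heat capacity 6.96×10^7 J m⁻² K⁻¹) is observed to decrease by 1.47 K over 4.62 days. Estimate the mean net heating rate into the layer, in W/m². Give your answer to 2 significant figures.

Areal heat capacity C = 6.96×10^7 J m⁻² K⁻¹ (given).
Required heat per unit area: Q = C ΔT = 6.96×10^7 × -1.47 = -1.02×10^8 J/m².
Flux F = Q / Δt = -1.02×10^8 / 3.99×10^5 s = -256 W/m².

-260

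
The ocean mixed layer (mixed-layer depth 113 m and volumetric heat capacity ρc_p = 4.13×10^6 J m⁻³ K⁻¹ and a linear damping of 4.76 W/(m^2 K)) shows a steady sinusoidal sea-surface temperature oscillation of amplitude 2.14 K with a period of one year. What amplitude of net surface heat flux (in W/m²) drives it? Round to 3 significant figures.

199

Areal heat capacity C = ρc_p × D = 4.13×10^6 × 113 = 4.67×10^8 J m⁻² K⁻¹.
ω = 2π / 3.15×10^7 s = 1.99×10^-7 s⁻¹.
√((Cω)² + λ²) = √((93.0)² + 4.76²) = 93.1 W/(m²·K).
F₀ = A × √((Cω)²+λ²) = 2.14 × 93.1 = 199 W/m².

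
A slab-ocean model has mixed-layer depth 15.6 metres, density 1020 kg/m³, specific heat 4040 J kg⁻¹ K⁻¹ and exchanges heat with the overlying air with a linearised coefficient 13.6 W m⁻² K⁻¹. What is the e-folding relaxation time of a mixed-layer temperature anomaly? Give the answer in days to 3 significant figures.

Areal heat capacity C = ρ c_p D = 1020 × 4040 × 15.6 = 6.43×10^7 J/(m²·K).
Relaxation time τ = C / λ = 6.43×10^7 / 13.6 = 4.73×10^6 s.
In days: 4.73×10^6 s / (86400 s/day) = 54.7 days.

54.7 days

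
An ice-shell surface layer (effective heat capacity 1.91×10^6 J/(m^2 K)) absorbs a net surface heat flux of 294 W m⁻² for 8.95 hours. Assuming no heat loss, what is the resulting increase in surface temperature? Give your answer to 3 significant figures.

4.96 K

Areal heat capacity C = 1.91×10^6 J/(m^2 K) (given).
Net heat input Q = F Δt = 294 × (8.95 hours × 3600 s/hour) = 9.47×10^6 J/m².
ΔT = Q / C = 9.47×10^6 / 1.91×10^6 = 4.96 K.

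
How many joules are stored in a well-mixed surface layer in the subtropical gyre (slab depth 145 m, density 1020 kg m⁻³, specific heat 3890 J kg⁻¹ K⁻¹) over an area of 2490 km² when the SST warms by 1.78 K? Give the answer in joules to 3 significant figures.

2.55×10^18 J

Areal heat capacity C = ρ c_p D = 1020 × 3890 × 145 = 5.75×10^8 J m⁻² K⁻¹.
Heat per unit area: q = C ΔT = 5.75×10^8 × 1.78 = 1.02×10^9 J/m².
Total heat: Q = q × A = 1.02×10^9 × (2490 × 10⁶ m²) = 2.55×10^18 J.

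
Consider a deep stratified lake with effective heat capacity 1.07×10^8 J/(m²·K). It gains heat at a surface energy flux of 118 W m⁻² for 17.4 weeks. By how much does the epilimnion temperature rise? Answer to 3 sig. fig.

Areal heat capacity C = 1.07×10^8 J/(m²·K) (given).
Net heat input Q = F Δt = 118 × (17.4 weeks × 6.048×10^5 s/week) = 1.24×10^9 J/m².
ΔT = Q / C = 1.24×10^9 / 1.07×10^8 = 11.6 K.

11.6 K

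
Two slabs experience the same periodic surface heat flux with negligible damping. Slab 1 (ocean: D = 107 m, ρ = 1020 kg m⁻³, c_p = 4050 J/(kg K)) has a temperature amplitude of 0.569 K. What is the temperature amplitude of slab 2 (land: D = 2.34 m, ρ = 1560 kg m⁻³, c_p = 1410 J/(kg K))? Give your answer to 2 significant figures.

C_ocean = 4.42×10^8 J/(m²·K); C_land = 5.15×10^6 J/(m²·K).
A ∝ 1/C ⇒ A_land = A_ocean × C_ocean/C_land = 0.569 × 85.9 = 48.9 K.

49 K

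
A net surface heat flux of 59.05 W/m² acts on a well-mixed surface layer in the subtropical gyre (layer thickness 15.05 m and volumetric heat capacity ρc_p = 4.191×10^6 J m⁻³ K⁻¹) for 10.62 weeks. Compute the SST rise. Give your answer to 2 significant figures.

6.0 K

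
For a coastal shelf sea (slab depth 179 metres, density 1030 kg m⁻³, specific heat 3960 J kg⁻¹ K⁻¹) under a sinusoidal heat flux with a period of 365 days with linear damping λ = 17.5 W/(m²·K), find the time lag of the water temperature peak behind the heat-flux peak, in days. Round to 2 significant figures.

84 days

Areal heat capacity C = ρ c_p D = 1030 × 3960 × 179 = 7.30×10^8 J m⁻² K⁻¹.
ω = 2π / 3.15×10^7 s = 1.99×10^-7 s⁻¹.
Phase lag φ = arctan(Cω/λ) = arctan(145/17.5) = 1.45 rad.
Time lag = φ / ω = 1.45 / 1.99×10^-7 = 7.28×10^6 s = 84.3 days.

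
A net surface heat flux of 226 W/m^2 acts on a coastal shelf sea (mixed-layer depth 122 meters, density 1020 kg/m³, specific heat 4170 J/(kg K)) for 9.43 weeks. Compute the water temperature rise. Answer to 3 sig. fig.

2.48 K

Areal heat capacity C = ρ c_p D = 1020 × 4170 × 122 = 5.19×10^8 J/(m^2 K).
Net heat input Q = F Δt = 226 × (9.43 weeks × 6.048×10^5 s/week) = 1.29×10^9 J/m².
ΔT = Q / C = 1.29×10^9 / 5.19×10^8 = 2.48 K.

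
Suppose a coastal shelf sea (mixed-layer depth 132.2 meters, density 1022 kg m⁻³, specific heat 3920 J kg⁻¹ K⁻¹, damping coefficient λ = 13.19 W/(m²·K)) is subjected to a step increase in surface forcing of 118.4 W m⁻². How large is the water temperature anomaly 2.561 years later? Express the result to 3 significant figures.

Areal heat capacity C = ρ c_p D = 1022 × 3920 × 132.2 = 5.30×10^8 J/(m^2 K).
τ = C / λ = 5.30×10^8 / 13.19 = 4.02×10^7 s.
Equilibrium anomaly ΔT_eq = F / λ = 118.4 / 13.19 = 8.98 K.
t = 2.561 years = 8.08×10^7 s, so t/τ = 2.01.
ΔT(t) = ΔT_eq (1 − e^(−t/τ)) = 8.98 × (1 − e^−2.01) = 7.78 K.

7.78 K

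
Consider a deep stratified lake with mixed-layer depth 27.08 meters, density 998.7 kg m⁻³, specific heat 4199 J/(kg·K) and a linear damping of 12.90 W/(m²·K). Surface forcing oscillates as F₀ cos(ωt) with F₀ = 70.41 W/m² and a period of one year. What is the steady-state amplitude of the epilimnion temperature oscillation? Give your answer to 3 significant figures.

Areal heat capacity C = ρ c_p D = 998.7 × 4199 × 27.08 = 1.14×10^8 J m⁻² K⁻¹.
Angular frequency ω = 2π / T = 2π / 3.15×10^7 s = 1.99×10^-7 s⁻¹.
√((Cω)² + λ²) = √((22.6)² + 12.90²) = 26.0 W/(m²·K).
Amplitude A = F₀ / √((Cω)²+λ²) = 70.41 / 26.0 = 2.70 K.

2.70 K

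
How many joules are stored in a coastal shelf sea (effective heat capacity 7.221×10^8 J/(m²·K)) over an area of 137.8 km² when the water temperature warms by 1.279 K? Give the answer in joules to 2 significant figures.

Areal heat capacity C = 7.221×10^8 J/(m²·K) (given).
Heat per unit area: q = C ΔT = 7.22×10^8 × 1.279 = 9.24×10^8 J/m².
Total heat: Q = q × A = 9.24×10^8 × (137.8 × 10⁶ m²) = 1.27×10^17 J.

1.3×10^17 J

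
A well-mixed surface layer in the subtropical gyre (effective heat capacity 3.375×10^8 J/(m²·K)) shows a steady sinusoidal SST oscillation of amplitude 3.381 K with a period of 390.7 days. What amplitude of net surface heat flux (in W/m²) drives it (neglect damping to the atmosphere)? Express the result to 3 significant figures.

212

Areal heat capacity C = 3.375×10^8 J/(m²·K) (given).
ω = 2π / 3.38×10^7 s = 1.86×10^-7 s⁻¹.
Cω = 3.38×10^8 × 1.86×10^-7 = 62.8 W/(m²·K).
F₀ = A × Cω = 3.381 × 62.8 = 212 W/m².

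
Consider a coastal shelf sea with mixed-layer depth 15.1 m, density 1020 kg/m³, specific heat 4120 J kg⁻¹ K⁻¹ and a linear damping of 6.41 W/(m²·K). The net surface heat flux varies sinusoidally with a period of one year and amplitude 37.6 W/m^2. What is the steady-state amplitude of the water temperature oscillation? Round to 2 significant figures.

2.7 K

Areal heat capacity C = ρ c_p D = 1020 × 4120 × 15.1 = 6.35×10^7 J/(m²·K).
Angular frequency ω = 2π / T = 2π / 3.15×10^7 s = 1.99×10^-7 s⁻¹.
√((Cω)² + λ²) = √((12.6)² + 6.41²) = 14.2 W/(m²·K).
Amplitude A = F₀ / √((Cω)²+λ²) = 37.6 / 14.2 = 2.65 K.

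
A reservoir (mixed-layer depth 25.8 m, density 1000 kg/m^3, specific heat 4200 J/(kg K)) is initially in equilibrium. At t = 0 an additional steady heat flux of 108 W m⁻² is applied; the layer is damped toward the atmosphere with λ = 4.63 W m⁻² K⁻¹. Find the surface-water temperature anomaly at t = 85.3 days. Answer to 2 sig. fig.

6.3 K

Areal heat capacity C = ρ c_p D = 1000 × 4200 × 25.8 = 1.08×10^8 J/(m^2 K).
τ = C / λ = 1.08×10^8 / 4.63 = 2.34×10^7 s.
Equilibrium anomaly ΔT_eq = F / λ = 108 / 4.63 = 23.3 K.
t = 85.3 days = 7.37×10^6 s, so t/τ = 0.315.
ΔT(t) = ΔT_eq (1 − e^(−t/τ)) = 23.3 × (1 − e^−0.315) = 6.30 K.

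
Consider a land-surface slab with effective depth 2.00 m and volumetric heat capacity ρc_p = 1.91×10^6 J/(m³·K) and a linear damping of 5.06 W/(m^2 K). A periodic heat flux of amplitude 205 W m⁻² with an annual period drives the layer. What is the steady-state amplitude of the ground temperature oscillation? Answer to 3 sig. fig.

Areal heat capacity C = ρc_p × D = 1.91×10^6 × 2.00 = 3.82×10^6 J m⁻² K⁻¹.
Angular frequency ω = 2π / T = 2π / 3.15×10^7 s = 1.99×10^-7 s⁻¹.
√((Cω)² + λ²) = √((0.761)² + 5.06²) = 5.12 W/(m²·K).
Amplitude A = F₀ / √((Cω)²+λ²) = 205 / 5.12 = 40.1 K.

40.1 K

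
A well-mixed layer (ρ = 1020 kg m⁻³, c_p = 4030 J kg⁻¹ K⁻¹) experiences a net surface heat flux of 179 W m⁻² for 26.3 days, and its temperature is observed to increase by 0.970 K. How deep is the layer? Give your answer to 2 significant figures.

100 m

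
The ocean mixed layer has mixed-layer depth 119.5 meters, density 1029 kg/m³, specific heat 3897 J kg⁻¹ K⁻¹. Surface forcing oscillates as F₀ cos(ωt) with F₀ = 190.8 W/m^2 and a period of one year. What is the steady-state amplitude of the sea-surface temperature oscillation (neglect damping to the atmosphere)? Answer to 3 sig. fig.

2.00 K

Areal heat capacity C = ρ c_p D = 1029 × 3897 × 119.5 = 4.79×10^8 J m⁻² K⁻¹.
Angular frequency ω = 2π / T = 2π / 3.15×10^7 s = 1.99×10^-7 s⁻¹.
Cω = 4.79×10^8 × 1.99×10^-7 = 95.5 W/(m²·K).
Amplitude A = F₀ / (Cω) = 190.8 / 95.5 = 2.00 K.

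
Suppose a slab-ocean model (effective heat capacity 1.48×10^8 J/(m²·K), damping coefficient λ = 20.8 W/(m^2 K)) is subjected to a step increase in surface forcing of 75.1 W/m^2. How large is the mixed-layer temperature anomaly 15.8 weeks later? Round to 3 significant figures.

2.67 K

Areal heat capacity C = 1.48×10^8 J/(m²·K) (given).
τ = C / λ = 1.48×10^8 / 20.8 = 7.12×10^6 s.
Equilibrium anomaly ΔT_eq = F / λ = 75.1 / 20.8 = 3.61 K.
t = 15.8 weeks = 9.56×10^6 s, so t/τ = 1.34.
ΔT(t) = ΔT_eq (1 − e^(−t/τ)) = 3.61 × (1 − e^−1.34) = 2.67 K.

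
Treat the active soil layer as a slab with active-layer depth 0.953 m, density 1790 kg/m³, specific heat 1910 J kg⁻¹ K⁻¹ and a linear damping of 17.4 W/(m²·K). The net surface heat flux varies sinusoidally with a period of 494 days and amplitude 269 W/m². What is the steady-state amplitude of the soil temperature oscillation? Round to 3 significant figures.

15.5 K

Areal heat capacity C = ρ c_p D = 1790 × 1910 × 0.953 = 3.26×10^6 J m⁻² K⁻¹.
Angular frequency ω = 2π / T = 2π / 4.27×10^7 s = 1.47×10^-7 s⁻¹.
√((Cω)² + λ²) = √((0.480)² + 17.4²) = 17.4 W/(m²·K).
Amplitude A = F₀ / √((Cω)²+λ²) = 269 / 17.4 = 15.5 K.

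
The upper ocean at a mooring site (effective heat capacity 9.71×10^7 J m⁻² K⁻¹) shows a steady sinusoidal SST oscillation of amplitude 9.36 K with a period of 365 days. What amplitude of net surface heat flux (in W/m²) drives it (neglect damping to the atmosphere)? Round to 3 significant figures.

181

Areal heat capacity C = 9.71×10^7 J m⁻² K⁻¹ (given).
ω = 2π / 3.15×10^7 s = 1.99×10^-7 s⁻¹.
Cω = 9.71×10^7 × 1.99×10^-7 = 19.3 W/(m²·K).
F₀ = A × Cω = 9.36 × 19.3 = 181 W/m².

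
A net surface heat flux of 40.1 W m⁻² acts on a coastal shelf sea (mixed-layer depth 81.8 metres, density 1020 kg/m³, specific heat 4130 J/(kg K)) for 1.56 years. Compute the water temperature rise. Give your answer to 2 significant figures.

Areal heat capacity C = ρ c_p D = 1020 × 4130 × 81.8 = 3.45×10^8 J/(m^2 K).
Net heat input Q = F Δt = 40.1 × (1.56 years × 3.156×10^7 s/year) = 1.97×10^9 J/m².
ΔT = Q / C = 1.97×10^9 / 3.45×10^8 = 5.73 K.

5.7 K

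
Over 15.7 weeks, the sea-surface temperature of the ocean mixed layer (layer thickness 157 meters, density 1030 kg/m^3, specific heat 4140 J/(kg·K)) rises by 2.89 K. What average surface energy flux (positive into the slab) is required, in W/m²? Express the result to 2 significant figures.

Areal heat capacity C = ρ c_p D = 1030 × 4140 × 157 = 6.69×10^8 J/(m^2 K).
Required heat per unit area: Q = C ΔT = 6.69×10^8 × 2.89 = 1.93×10^9 J/m².
Flux F = Q / Δt = 1.93×10^9 / 9.50×10^6 s = 204 W/m².

200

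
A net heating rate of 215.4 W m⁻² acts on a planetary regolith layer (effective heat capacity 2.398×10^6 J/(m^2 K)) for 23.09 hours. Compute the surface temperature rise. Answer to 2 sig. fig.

7.5 K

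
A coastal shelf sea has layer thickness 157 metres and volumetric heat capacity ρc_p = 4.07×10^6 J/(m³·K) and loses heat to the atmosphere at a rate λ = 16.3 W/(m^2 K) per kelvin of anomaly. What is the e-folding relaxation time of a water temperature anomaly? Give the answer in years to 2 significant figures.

1.2 years

Areal heat capacity C = ρc_p × D = 4.07×10^6 × 157 = 6.39×10^8 J m⁻² K⁻¹.
Relaxation time τ = C / λ = 6.39×10^8 / 16.3 = 3.92×10^7 s.
In years: 3.92×10^7 s / (3.156×10^7 s/year) = 1.24 years.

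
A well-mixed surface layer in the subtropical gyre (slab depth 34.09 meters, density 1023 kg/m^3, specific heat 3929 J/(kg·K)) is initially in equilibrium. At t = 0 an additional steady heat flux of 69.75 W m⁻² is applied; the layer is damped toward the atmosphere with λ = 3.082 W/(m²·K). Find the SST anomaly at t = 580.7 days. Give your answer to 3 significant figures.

15.3 K

Areal heat capacity C = ρ c_p D = 1023 × 3929 × 34.09 = 1.37×10^8 J m⁻² K⁻¹.
τ = C / λ = 1.37×10^8 / 3.082 = 4.45×10^7 s.
Equilibrium anomaly ΔT_eq = F / λ = 69.75 / 3.082 = 22.6 K.
t = 580.7 days = 5.02×10^7 s, so t/τ = 1.13.
ΔT(t) = ΔT_eq (1 − e^(−t/τ)) = 22.6 × (1 − e^−1.13) = 15.3 K.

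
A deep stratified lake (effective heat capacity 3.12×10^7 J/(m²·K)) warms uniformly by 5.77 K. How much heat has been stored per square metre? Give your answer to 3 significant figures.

Areal heat capacity C = 3.12×10^7 J/(m²·K) (given).
ΔQ = C ΔT = 3.12×10^7 × 5.77 = 1.80×10^8 J/m².

1.80×10^8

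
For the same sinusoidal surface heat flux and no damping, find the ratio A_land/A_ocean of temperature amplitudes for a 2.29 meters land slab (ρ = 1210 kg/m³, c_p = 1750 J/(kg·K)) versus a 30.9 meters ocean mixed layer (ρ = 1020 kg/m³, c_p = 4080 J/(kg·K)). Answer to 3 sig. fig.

C_ocean = 1020 × 4080 × 30.9 = 1.29×10^8 J/(m²·K).
C_land = 1210 × 1750 × 2.29 = 4.85×10^6 J/(m²·K).
Undamped amplitude ∝ 1/C, so A_land/A_ocean = C_ocean/C_land = 26.5.

26.5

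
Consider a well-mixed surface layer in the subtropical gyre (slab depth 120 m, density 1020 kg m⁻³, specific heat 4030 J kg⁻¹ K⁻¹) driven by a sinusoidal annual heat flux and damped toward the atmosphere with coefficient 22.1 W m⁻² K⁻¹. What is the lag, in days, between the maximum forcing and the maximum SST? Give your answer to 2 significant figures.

Areal heat capacity C = ρ c_p D = 1020 × 4030 × 120 = 4.93×10^8 J/(m^2 K).
ω = 2π / 3.15×10^7 s = 1.99×10^-7 s⁻¹.
Phase lag φ = arctan(Cω/λ) = arctan(98.3/22.1) = 1.35 rad.
Time lag = φ / ω = 1.35 / 1.99×10^-7 = 6.77×10^6 s = 78.4 days.

78 days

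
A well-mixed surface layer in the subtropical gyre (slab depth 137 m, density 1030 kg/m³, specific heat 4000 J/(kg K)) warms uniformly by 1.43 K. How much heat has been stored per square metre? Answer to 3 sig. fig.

8.07×10^8

Areal heat capacity C = ρ c_p D = 1030 × 4000 × 137 = 5.64×10^8 J m⁻² K⁻¹.
ΔQ = C ΔT = 5.64×10^8 × 1.43 = 8.07×10^8 J/m².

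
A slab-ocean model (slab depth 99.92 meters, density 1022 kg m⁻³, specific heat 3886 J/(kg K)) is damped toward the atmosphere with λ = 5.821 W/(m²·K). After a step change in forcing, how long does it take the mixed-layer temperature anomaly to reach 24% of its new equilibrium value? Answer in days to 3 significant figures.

Areal heat capacity C = ρ c_p D = 1022 × 3886 × 99.92 = 3.97×10^8 J/(m²·K).
τ = C / λ = 3.97×10^8 / 5.821 = 6.82×10^7 s.
Fraction reached: 1 − e^(−t/τ) = 0.24 ⇒ t = −τ ln(1 − 0.24) = τ × 0.274.
t = 1.87×10^7 s = 217 days.

217 days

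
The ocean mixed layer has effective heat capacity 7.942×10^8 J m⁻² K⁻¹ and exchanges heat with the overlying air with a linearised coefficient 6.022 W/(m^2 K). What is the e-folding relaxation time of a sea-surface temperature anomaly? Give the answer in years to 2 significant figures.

4.2 years

Areal heat capacity C = 7.942×10^8 J m⁻² K⁻¹ (given).
Relaxation time τ = C / λ = 7.94×10^8 / 6.022 = 1.32×10^8 s.
In years: 1.32×10^8 s / (3.156×10^7 s/year) = 4.18 years.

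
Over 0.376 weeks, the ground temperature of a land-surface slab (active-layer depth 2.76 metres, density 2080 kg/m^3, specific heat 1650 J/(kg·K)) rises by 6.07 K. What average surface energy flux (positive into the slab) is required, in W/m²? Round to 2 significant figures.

Areal heat capacity C = ρ c_p D = 2080 × 1650 × 2.76 = 9.47×10^6 J/(m^2 K).
Required heat per unit area: Q = C ΔT = 9.47×10^6 × 6.07 = 5.75×10^7 J/m².
Flux F = Q / Δt = 5.75×10^7 / 2.27×10^5 s = 253 W/m².

250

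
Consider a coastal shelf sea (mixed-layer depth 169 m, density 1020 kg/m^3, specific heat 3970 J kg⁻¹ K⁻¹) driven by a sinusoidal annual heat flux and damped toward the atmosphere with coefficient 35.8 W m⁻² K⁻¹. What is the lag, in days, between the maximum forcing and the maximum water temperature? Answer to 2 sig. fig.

76 days

Areal heat capacity C = ρ c_p D = 1020 × 3970 × 169 = 6.84×10^8 J m⁻² K⁻¹.
ω = 2π / 3.15×10^7 s = 1.99×10^-7 s⁻¹.
Phase lag φ = arctan(Cω/λ) = arctan(136/35.8) = 1.31 rad.
Time lag = φ / ω = 1.31 / 1.99×10^-7 = 6.60×10^6 s = 76.3 days.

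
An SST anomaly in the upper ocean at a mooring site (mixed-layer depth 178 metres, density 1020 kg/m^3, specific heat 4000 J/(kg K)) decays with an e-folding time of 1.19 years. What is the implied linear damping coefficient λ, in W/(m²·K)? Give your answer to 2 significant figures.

19

Areal heat capacity C = ρ c_p D = 1020 × 4000 × 178 = 7.26×10^8 J/(m^2 K).
τ = 1.19 years = 3.76×10^7 s.
λ = C / τ = 7.26×10^8 / 3.76×10^7 = 19.3 W/(m²·K).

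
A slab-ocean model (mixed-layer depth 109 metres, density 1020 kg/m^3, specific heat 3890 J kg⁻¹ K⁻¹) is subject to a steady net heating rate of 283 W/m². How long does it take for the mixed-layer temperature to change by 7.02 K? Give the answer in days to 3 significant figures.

Areal heat capacity C = ρ c_p D = 1020 × 3890 × 109 = 4.32×10^8 J m⁻² K⁻¹.
Time required: Δt = C ΔT / F = 4.32×10^8 × 7.02 / 283 = 1.07×10^7 s.
In days: 1.07×10^7 s / (86400 s/day) = 124 days.

124 days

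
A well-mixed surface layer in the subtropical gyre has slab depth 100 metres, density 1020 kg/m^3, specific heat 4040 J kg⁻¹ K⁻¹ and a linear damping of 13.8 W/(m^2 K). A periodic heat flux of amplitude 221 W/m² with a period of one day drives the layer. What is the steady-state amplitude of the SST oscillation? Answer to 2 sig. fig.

Areal heat capacity C = ρ c_p D = 1020 × 4040 × 100 = 4.12×10^8 J m⁻² K⁻¹.
Angular frequency ω = 2π / T = 2π / 86400 s = 7.27×10^-5 s⁻¹.
√((Cω)² + λ²) = √((30000)² + 13.8²) = 30000 W/(m²·K).
Amplitude A = F₀ / √((Cω)²+λ²) = 221 / 30000 = 0.00737 K.

0.0074 K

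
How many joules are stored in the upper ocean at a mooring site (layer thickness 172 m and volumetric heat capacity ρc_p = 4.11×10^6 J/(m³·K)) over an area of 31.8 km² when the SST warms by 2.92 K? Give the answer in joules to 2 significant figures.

Areal heat capacity C = ρc_p × D = 4.11×10^6 × 172 = 7.07×10^8 J/(m^2 K).
Heat per unit area: q = C ΔT = 7.07×10^8 × 2.92 = 2.06×10^9 J/m².
Total heat: Q = q × A = 2.06×10^9 × (31.8 × 10⁶ m²) = 6.56×10^16 J.

6.6×10^16 J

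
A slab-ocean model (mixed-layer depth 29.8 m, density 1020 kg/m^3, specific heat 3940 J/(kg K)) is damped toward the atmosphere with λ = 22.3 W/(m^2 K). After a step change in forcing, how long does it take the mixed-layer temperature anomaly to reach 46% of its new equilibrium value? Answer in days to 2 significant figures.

38 days

Areal heat capacity C = ρ c_p D = 1020 × 3940 × 29.8 = 1.20×10^8 J/(m^2 K).
τ = C / λ = 1.20×10^8 / 22.3 = 5.37×10^6 s.
Fraction reached: 1 − e^(−t/τ) = 0.46 ⇒ t = −τ ln(1 − 0.46) = τ × 0.616.
t = 3.31×10^6 s = 38.3 days.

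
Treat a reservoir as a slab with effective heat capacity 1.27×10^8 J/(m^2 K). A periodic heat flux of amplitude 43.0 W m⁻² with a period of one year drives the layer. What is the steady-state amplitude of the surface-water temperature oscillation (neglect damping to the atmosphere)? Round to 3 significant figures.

Areal heat capacity C = 1.27×10^8 J/(m^2 K) (given).
Angular frequency ω = 2π / T = 2π / 3.15×10^7 s = 1.99×10^-7 s⁻¹.
Cω = 1.27×10^8 × 1.99×10^-7 = 25.3 W/(m²·K).
Amplitude A = F₀ / (Cω) = 43.0 / 25.3 = 1.70 K.

1.70 K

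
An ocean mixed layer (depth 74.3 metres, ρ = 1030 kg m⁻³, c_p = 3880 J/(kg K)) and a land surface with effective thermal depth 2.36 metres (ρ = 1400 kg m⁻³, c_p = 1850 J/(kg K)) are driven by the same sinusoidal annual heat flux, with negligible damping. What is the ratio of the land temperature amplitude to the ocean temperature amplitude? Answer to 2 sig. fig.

C_ocean = 1030 × 3880 × 74.3 = 2.97×10^8 J/(m²·K).
C_land = 1400 × 1850 × 2.36 = 6.11×10^6 J/(m²·K).
Undamped amplitude ∝ 1/C, so A_land/A_ocean = C_ocean/C_land = 48.6.

49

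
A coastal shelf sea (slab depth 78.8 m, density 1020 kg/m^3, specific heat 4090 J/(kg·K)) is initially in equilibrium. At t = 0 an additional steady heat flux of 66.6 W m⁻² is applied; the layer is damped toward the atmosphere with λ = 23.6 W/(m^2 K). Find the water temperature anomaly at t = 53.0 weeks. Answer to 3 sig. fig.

Areal heat capacity C = ρ c_p D = 1020 × 4090 × 78.8 = 3.29×10^8 J m⁻² K⁻¹.
τ = C / λ = 3.29×10^8 / 23.6 = 1.39×10^7 s.
Equilibrium anomaly ΔT_eq = F / λ = 66.6 / 23.6 = 2.82 K.
t = 53.0 weeks = 3.21×10^7 s, so t/τ = 2.30.
ΔT(t) = ΔT_eq (1 − e^(−t/τ)) = 2.82 × (1 − e^−2.30) = 2.54 K.

2.54 K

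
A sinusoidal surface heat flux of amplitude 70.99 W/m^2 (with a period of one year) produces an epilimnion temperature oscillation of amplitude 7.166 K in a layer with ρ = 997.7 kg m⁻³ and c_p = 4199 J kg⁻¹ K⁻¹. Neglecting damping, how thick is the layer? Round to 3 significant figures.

11.9 m

ω = 2π / 3.15×10^7 s = 1.99×10^-7 s⁻¹.
Required C = F₀ / (A ω) = 70.99 / (7.166 × 1.99×10^-7) = 4.97×10^7 J/(m²·K).
D = C / (ρ c_p) = 4.97×10^7 / (997.7 × 4199) = 11.9 m.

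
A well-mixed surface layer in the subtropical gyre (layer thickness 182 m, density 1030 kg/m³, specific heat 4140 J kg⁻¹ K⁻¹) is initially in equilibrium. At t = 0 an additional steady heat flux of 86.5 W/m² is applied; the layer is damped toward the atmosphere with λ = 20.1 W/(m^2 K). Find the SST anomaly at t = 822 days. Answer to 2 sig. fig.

Areal heat capacity C = ρ c_p D = 1030 × 4140 × 182 = 7.76×10^8 J/(m^2 K).
τ = C / λ = 7.76×10^8 / 20.1 = 3.86×10^7 s.
Equilibrium anomaly ΔT_eq = F / λ = 86.5 / 20.1 = 4.30 K.
t = 822 days = 7.10×10^7 s, so t/τ = 1.84.
ΔT(t) = ΔT_eq (1 − e^(−t/τ)) = 4.30 × (1 − e^−1.84) = 3.62 K.

3.6 K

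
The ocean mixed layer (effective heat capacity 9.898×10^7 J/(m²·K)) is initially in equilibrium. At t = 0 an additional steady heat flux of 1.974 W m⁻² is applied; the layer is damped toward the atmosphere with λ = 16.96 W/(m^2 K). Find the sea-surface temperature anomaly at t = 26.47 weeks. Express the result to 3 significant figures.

0.109 K

Areal heat capacity C = 9.898×10^7 J/(m²·K) (given).
τ = C / λ = 9.90×10^7 / 16.96 = 5.84×10^6 s.
Equilibrium anomaly ΔT_eq = F / λ = 1.974 / 16.96 = 0.116 K.
t = 26.47 weeks = 1.60×10^7 s, so t/τ = 2.74.
ΔT(t) = ΔT_eq (1 − e^(−t/τ)) = 0.116 × (1 − e^−2.74) = 0.109 K.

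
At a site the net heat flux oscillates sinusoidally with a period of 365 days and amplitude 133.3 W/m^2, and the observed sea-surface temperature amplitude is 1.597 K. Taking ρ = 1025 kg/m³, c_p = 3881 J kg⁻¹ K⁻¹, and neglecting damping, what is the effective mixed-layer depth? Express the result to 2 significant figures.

110 m

ω = 2π / 3.15×10^7 s = 1.99×10^-7 s⁻¹.
Required C = F₀ / (A ω) = 133.3 / (1.597 × 1.99×10^-7) = 4.19×10^8 J/(m²·K).
D = C / (ρ c_p) = 4.19×10^8 / (1025 × 3881) = 105 m.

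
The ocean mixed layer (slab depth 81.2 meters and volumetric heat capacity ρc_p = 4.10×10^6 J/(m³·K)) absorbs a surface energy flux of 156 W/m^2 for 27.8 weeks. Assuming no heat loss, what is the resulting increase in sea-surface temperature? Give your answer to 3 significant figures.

Areal heat capacity C = ρc_p × D = 4.10×10^6 × 81.2 = 3.33×10^8 J/(m²·K).
Net heat input Q = F Δt = 156 × (27.8 weeks × 6.048×10^5 s/week) = 2.62×10^9 J/m².
ΔT = Q / C = 2.62×10^9 / 3.33×10^8 = 7.88 K.

7.88 K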